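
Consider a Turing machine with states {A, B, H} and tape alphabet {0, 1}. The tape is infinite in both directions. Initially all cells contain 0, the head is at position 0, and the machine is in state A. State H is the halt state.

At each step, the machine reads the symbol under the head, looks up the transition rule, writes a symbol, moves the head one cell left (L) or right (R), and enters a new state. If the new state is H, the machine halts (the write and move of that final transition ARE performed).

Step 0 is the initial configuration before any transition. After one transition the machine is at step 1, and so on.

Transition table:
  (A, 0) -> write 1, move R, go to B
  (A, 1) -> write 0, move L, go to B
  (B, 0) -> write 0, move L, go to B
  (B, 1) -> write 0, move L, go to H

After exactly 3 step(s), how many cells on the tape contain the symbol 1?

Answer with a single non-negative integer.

Answer: 0

Derivation:
Step 1: in state A at pos 0, read 0 -> (A,0)->write 1,move R,goto B. Now: state=B, head=1, tape[-1..2]=0100 (head:   ^)
Step 2: in state B at pos 1, read 0 -> (B,0)->write 0,move L,goto B. Now: state=B, head=0, tape[-1..2]=0100 (head:  ^)
Step 3: in state B at pos 0, read 1 -> (B,1)->write 0,move L,goto H. Now: state=H, head=-1, tape[-2..2]=00000 (head:  ^)
No cell contains 1 after step 3 -> 0 cell(s)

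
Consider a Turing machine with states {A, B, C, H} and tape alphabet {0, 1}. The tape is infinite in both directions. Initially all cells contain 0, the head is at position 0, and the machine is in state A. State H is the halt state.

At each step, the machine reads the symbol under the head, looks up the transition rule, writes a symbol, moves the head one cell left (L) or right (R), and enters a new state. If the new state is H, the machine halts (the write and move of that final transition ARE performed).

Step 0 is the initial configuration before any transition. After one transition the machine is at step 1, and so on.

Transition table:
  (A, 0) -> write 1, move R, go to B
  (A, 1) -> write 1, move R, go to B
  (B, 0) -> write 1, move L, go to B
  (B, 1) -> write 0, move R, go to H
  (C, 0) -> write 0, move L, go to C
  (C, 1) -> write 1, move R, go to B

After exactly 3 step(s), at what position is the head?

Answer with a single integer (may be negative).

Step 1: in state A at pos 0, read 0 -> (A,0)->write 1,move R,goto B. Now: state=B, head=1, tape[-1..2]=0100 (head:   ^)
Step 2: in state B at pos 1, read 0 -> (B,0)->write 1,move L,goto B. Now: state=B, head=0, tape[-1..2]=0110 (head:  ^)
Step 3: in state B at pos 0, read 1 -> (B,1)->write 0,move R,goto H. Now: state=H, head=1, tape[-1..2]=0010 (head:   ^)

Answer: 1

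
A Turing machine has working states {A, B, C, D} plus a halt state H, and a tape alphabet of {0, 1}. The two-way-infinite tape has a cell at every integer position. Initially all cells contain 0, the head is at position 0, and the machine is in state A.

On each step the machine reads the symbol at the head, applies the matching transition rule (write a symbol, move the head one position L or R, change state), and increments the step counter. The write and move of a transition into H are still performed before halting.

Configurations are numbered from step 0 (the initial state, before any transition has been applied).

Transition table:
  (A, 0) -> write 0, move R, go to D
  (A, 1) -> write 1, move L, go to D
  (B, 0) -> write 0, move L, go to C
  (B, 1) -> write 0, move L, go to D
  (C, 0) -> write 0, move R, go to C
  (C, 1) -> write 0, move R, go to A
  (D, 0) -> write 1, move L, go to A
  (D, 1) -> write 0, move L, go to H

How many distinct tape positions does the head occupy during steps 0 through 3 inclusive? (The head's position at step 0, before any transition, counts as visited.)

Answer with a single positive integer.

Step 1: in state A at pos 0, read 0 -> (A,0)->write 0,move R,goto D. Now: state=D, head=1, tape[-1..2]=0000 (head:   ^)
Step 2: in state D at pos 1, read 0 -> (D,0)->write 1,move L,goto A. Now: state=A, head=0, tape[-1..2]=0010 (head:  ^)
Step 3: in state A at pos 0, read 0 -> (A,0)->write 0,move R,goto D. Now: state=D, head=1, tape[-1..2]=0010 (head:   ^)
Head positions at steps 0..3: starting at 0, distinct positions visited = {0, 1} -> 2 position(s)

Answer: 2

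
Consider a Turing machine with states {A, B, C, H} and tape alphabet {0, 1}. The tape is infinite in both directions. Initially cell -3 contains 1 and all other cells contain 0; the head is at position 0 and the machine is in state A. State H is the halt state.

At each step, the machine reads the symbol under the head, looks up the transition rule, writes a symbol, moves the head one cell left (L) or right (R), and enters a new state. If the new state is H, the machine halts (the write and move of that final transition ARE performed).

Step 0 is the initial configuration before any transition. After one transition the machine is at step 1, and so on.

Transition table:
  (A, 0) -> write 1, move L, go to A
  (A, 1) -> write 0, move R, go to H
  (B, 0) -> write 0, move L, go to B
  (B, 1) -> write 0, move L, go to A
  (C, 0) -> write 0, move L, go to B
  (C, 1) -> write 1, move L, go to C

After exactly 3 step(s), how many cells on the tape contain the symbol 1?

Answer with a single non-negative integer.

Answer: 4

Derivation:
Step 1: in state A at pos 0, read 0 -> (A,0)->write 1,move L,goto A. Now: state=A, head=-1, tape[-4..1]=010010 (head:    ^)
Step 2: in state A at pos -1, read 0 -> (A,0)->write 1,move L,goto A. Now: state=A, head=-2, tape[-4..1]=010110 (head:   ^)
Step 3: in state A at pos -2, read 0 -> (A,0)->write 1,move L,goto A. Now: state=A, head=-3, tape[-4..1]=011110 (head:  ^)
Cells containing 1 after step 3: {-3, -2, -1, 0} -> 4 cell(s)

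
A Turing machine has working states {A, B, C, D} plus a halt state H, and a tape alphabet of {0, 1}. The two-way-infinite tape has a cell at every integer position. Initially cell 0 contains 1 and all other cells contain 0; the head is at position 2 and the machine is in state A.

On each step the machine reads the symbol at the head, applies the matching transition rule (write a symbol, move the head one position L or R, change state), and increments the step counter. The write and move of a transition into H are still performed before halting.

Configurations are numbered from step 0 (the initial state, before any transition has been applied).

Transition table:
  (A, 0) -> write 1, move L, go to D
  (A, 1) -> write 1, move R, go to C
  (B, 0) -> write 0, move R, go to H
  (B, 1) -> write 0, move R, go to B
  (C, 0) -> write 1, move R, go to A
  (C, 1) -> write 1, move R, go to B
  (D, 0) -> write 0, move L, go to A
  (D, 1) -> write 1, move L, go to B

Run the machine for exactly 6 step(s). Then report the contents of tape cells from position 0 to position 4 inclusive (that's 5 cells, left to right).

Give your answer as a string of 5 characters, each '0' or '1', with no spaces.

Answer: 11110

Derivation:
Step 1: in state A at pos 2, read 0 -> (A,0)->write 1,move L,goto D. Now: state=D, head=1, tape[-1..3]=01010 (head:   ^)
Step 2: in state D at pos 1, read 0 -> (D,0)->write 0,move L,goto A. Now: state=A, head=0, tape[-1..3]=01010 (head:  ^)
Step 3: in state A at pos 0, read 1 -> (A,1)->write 1,move R,goto C. Now: state=C, head=1, tape[-1..3]=01010 (head:   ^)
Step 4: in state C at pos 1, read 0 -> (C,0)->write 1,move R,goto A. Now: state=A, head=2, tape[-1..3]=01110 (head:    ^)
Step 5: in state A at pos 2, read 1 -> (A,1)->write 1,move R,goto C. Now: state=C, head=3, tape[-1..4]=011100 (head:     ^)
Step 6: in state C at pos 3, read 0 -> (C,0)->write 1,move R,goto A. Now: state=A, head=4, tape[-1..5]=0111100 (head:      ^)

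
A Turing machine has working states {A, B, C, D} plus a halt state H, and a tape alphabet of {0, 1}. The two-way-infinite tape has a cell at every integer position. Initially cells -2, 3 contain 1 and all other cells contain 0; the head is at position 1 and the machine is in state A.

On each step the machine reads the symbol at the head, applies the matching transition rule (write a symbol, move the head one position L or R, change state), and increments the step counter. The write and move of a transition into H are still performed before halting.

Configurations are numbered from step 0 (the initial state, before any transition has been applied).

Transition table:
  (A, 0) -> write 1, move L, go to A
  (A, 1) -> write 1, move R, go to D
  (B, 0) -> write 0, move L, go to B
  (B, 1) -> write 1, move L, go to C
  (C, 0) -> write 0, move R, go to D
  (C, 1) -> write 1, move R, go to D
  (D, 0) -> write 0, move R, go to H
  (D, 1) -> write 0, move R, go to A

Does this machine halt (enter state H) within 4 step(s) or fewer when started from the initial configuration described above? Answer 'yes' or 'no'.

Answer: no

Derivation:
Step 1: in state A at pos 1, read 0 -> (A,0)->write 1,move L,goto A. Now: state=A, head=0, tape[-3..4]=01001010 (head:    ^)
Step 2: in state A at pos 0, read 0 -> (A,0)->write 1,move L,goto A. Now: state=A, head=-1, tape[-3..4]=01011010 (head:   ^)
Step 3: in state A at pos -1, read 0 -> (A,0)->write 1,move L,goto A. Now: state=A, head=-2, tape[-3..4]=01111010 (head:  ^)
Step 4: in state A at pos -2, read 1 -> (A,1)->write 1,move R,goto D. Now: state=D, head=-1, tape[-3..4]=01111010 (head:   ^)
After 4 step(s): state = D (not H) -> not halted within 4 -> no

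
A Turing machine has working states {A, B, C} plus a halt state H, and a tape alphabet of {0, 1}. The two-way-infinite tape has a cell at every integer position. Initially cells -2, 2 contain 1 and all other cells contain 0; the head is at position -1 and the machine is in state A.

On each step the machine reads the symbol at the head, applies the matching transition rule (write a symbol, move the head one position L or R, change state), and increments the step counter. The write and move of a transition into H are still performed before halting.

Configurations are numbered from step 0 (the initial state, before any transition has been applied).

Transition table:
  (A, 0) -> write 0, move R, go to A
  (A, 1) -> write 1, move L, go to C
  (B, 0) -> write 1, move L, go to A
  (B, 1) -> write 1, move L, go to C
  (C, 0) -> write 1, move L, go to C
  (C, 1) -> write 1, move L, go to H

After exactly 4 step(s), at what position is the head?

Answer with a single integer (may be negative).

Answer: 1

Derivation:
Step 1: in state A at pos -1, read 0 -> (A,0)->write 0,move R,goto A. Now: state=A, head=0, tape[-3..3]=0100010 (head:    ^)
Step 2: in state A at pos 0, read 0 -> (A,0)->write 0,move R,goto A. Now: state=A, head=1, tape[-3..3]=0100010 (head:     ^)
Step 3: in state A at pos 1, read 0 -> (A,0)->write 0,move R,goto A. Now: state=A, head=2, tape[-3..3]=0100010 (head:      ^)
Step 4: in state A at pos 2, read 1 -> (A,1)->write 1,move L,goto C. Now: state=C, head=1, tape[-3..3]=0100010 (head:     ^)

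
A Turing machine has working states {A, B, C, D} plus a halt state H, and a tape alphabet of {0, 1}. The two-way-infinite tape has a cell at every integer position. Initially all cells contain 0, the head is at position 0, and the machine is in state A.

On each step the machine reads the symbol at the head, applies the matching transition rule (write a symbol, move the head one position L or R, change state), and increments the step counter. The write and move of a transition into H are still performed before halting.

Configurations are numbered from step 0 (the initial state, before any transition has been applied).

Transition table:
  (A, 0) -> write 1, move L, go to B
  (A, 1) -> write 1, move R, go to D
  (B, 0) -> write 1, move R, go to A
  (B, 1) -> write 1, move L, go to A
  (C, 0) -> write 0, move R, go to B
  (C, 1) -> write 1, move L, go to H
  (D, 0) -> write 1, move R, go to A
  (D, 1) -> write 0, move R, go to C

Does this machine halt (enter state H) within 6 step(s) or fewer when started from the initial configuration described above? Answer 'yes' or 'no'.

Answer: no

Derivation:
Step 1: in state A at pos 0, read 0 -> (A,0)->write 1,move L,goto B. Now: state=B, head=-1, tape[-2..1]=0010 (head:  ^)
Step 2: in state B at pos -1, read 0 -> (B,0)->write 1,move R,goto A. Now: state=A, head=0, tape[-2..1]=0110 (head:   ^)
Step 3: in state A at pos 0, read 1 -> (A,1)->write 1,move R,goto D. Now: state=D, head=1, tape[-2..2]=01100 (head:    ^)
Step 4: in state D at pos 1, read 0 -> (D,0)->write 1,move R,goto A. Now: state=A, head=2, tape[-2..3]=011100 (head:     ^)
Step 5: in state A at pos 2, read 0 -> (A,0)->write 1,move L,goto B. Now: state=B, head=1, tape[-2..3]=011110 (head:    ^)
Step 6: in state B at pos 1, read 1 -> (B,1)->write 1,move L,goto A. Now: state=A, head=0, tape[-2..3]=011110 (head:   ^)
After 6 step(s): state = A (not H) -> not halted within 6 -> no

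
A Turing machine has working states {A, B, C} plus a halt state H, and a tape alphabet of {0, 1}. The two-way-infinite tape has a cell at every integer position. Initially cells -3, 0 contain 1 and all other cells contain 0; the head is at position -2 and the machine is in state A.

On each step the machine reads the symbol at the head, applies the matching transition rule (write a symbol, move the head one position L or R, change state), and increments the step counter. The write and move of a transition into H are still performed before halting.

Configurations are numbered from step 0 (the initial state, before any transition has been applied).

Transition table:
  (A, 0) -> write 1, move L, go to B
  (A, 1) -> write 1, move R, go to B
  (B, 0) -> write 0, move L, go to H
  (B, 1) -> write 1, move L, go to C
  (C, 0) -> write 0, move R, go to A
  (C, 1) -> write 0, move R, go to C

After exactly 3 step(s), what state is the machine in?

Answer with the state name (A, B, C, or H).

Step 1: in state A at pos -2, read 0 -> (A,0)->write 1,move L,goto B. Now: state=B, head=-3, tape[-4..1]=011010 (head:  ^)
Step 2: in state B at pos -3, read 1 -> (B,1)->write 1,move L,goto C. Now: state=C, head=-4, tape[-5..1]=0011010 (head:  ^)
Step 3: in state C at pos -4, read 0 -> (C,0)->write 0,move R,goto A. Now: state=A, head=-3, tape[-5..1]=0011010 (head:   ^)

Answer: A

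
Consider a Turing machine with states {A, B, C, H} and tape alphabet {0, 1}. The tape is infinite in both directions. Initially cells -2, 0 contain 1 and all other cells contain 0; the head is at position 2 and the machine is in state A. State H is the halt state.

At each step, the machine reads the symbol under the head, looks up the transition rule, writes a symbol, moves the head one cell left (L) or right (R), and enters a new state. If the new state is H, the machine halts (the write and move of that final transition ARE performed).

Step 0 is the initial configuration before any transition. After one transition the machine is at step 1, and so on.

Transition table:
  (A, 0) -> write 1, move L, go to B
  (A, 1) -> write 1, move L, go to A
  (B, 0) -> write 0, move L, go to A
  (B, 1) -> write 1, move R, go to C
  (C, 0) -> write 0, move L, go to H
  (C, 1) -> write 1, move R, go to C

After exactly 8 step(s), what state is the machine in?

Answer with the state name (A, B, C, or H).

Step 1: in state A at pos 2, read 0 -> (A,0)->write 1,move L,goto B. Now: state=B, head=1, tape[-3..3]=0101010 (head:     ^)
Step 2: in state B at pos 1, read 0 -> (B,0)->write 0,move L,goto A. Now: state=A, head=0, tape[-3..3]=0101010 (head:    ^)
Step 3: in state A at pos 0, read 1 -> (A,1)->write 1,move L,goto A. Now: state=A, head=-1, tape[-3..3]=0101010 (head:   ^)
Step 4: in state A at pos -1, read 0 -> (A,0)->write 1,move L,goto B. Now: state=B, head=-2, tape[-3..3]=0111010 (head:  ^)
Step 5: in state B at pos -2, read 1 -> (B,1)->write 1,move R,goto C. Now: state=C, head=-1, tape[-3..3]=0111010 (head:   ^)
Step 6: in state C at pos -1, read 1 -> (C,1)->write 1,move R,goto C. Now: state=C, head=0, tape[-3..3]=0111010 (head:    ^)
Step 7: in state C at pos 0, read 1 -> (C,1)->write 1,move R,goto C. Now: state=C, head=1, tape[-3..3]=0111010 (head:     ^)
Step 8: in state C at pos 1, read 0 -> (C,0)->write 0,move L,goto H. Now: state=H, head=0, tape[-3..3]=0111010 (head:    ^)

Answer: H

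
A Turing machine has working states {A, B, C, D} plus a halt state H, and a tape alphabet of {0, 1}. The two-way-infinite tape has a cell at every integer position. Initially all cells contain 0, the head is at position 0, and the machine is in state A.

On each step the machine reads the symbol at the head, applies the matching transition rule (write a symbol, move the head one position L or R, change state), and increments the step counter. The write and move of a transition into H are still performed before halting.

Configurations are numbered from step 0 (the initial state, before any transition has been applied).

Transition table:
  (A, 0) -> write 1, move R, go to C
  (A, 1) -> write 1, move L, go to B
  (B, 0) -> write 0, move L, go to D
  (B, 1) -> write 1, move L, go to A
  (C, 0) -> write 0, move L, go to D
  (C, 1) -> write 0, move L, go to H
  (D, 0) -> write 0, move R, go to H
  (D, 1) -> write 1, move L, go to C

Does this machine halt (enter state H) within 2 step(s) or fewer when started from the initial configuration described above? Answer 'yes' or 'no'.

Step 1: in state A at pos 0, read 0 -> (A,0)->write 1,move R,goto C. Now: state=C, head=1, tape[-1..2]=0100 (head:   ^)
Step 2: in state C at pos 1, read 0 -> (C,0)->write 0,move L,goto D. Now: state=D, head=0, tape[-1..2]=0100 (head:  ^)
After 2 step(s): state = D (not H) -> not halted within 2 -> no

Answer: no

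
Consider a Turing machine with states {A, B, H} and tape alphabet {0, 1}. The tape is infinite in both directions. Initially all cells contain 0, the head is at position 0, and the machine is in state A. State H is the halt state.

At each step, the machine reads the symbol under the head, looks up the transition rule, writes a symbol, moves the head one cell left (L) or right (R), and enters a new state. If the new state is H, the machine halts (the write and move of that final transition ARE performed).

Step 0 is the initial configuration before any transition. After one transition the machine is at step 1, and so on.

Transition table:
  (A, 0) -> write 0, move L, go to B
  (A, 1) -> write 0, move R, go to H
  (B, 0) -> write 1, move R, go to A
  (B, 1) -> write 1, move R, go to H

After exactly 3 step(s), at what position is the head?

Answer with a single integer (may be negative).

Step 1: in state A at pos 0, read 0 -> (A,0)->write 0,move L,goto B. Now: state=B, head=-1, tape[-2..1]=0000 (head:  ^)
Step 2: in state B at pos -1, read 0 -> (B,0)->write 1,move R,goto A. Now: state=A, head=0, tape[-2..1]=0100 (head:   ^)
Step 3: in state A at pos 0, read 0 -> (A,0)->write 0,move L,goto B. Now: state=B, head=-1, tape[-2..1]=0100 (head:  ^)

Answer: -1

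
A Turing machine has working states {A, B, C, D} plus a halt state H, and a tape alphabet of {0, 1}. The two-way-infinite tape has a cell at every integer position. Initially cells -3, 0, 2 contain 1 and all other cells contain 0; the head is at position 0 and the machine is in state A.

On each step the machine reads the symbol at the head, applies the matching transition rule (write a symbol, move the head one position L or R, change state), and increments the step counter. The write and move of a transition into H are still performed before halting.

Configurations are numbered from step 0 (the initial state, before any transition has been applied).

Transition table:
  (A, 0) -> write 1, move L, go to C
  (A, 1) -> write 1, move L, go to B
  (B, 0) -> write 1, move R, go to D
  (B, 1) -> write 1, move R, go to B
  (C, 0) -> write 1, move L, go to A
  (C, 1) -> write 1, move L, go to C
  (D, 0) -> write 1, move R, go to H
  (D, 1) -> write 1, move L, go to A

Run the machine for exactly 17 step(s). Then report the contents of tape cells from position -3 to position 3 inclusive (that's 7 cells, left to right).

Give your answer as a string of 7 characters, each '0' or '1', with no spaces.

Step 1: in state A at pos 0, read 1 -> (A,1)->write 1,move L,goto B. Now: state=B, head=-1, tape[-4..3]=01001010 (head:    ^)
Step 2: in state B at pos -1, read 0 -> (B,0)->write 1,move R,goto D. Now: state=D, head=0, tape[-4..3]=01011010 (head:     ^)
Step 3: in state D at pos 0, read 1 -> (D,1)->write 1,move L,goto A. Now: state=A, head=-1, tape[-4..3]=01011010 (head:    ^)
Step 4: in state A at pos -1, read 1 -> (A,1)->write 1,move L,goto B. Now: state=B, head=-2, tape[-4..3]=01011010 (head:   ^)
Step 5: in state B at pos -2, read 0 -> (B,0)->write 1,move R,goto D. Now: state=D, head=-1, tape[-4..3]=01111010 (head:    ^)
Step 6: in state D at pos -1, read 1 -> (D,1)->write 1,move L,goto A. Now: state=A, head=-2, tape[-4..3]=01111010 (head:   ^)
Step 7: in state A at pos -2, read 1 -> (A,1)->write 1,move L,goto B. Now: state=B, head=-3, tape[-4..3]=01111010 (head:  ^)
Step 8: in state B at pos -3, read 1 -> (B,1)->write 1,move R,goto B. Now: state=B, head=-2, tape[-4..3]=01111010 (head:   ^)
Step 9: in state B at pos -2, read 1 -> (B,1)->write 1,move R,goto B. Now: state=B, head=-1, tape[-4..3]=01111010 (head:    ^)
Step 10: in state B at pos -1, read 1 -> (B,1)->write 1,move R,goto B. Now: state=B, head=0, tape[-4..3]=01111010 (head:     ^)
Step 11: in state B at pos 0, read 1 -> (B,1)->write 1,move R,goto B. Now: state=B, head=1, tape[-4..3]=01111010 (head:      ^)
Step 12: in state B at pos 1, read 0 -> (B,0)->write 1,move R,goto D. Now: state=D, head=2, tape[-4..3]=01111110 (head:       ^)
Step 13: in state D at pos 2, read 1 -> (D,1)->write 1,move L,goto A. Now: state=A, head=1, tape[-4..3]=01111110 (head:      ^)
Step 14: in state A at pos 1, read 1 -> (A,1)->write 1,move L,goto B. Now: state=B, head=0, tape[-4..3]=01111110 (head:     ^)
Step 15: in state B at pos 0, read 1 -> (B,1)->write 1,move R,goto B. Now: state=B, head=1, tape[-4..3]=01111110 (head:      ^)
Step 16: in state B at pos 1, read 1 -> (B,1)->write 1,move R,goto B. Now: state=B, head=2, tape[-4..3]=01111110 (head:       ^)
Step 17: in state B at pos 2, read 1 -> (B,1)->write 1,move R,goto B. Now: state=B, head=3, tape[-4..4]=011111100 (head:        ^)

Answer: 1111110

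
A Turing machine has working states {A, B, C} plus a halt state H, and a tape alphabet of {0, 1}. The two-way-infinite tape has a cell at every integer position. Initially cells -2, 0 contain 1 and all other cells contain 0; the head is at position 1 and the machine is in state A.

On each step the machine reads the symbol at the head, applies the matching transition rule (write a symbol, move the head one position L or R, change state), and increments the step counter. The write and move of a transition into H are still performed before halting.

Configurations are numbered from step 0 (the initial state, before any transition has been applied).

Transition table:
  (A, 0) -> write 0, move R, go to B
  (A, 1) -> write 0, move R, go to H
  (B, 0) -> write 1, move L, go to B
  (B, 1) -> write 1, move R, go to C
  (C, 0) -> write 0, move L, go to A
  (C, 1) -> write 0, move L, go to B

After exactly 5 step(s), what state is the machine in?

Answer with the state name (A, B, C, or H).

Step 1: in state A at pos 1, read 0 -> (A,0)->write 0,move R,goto B. Now: state=B, head=2, tape[-3..3]=0101000 (head:      ^)
Step 2: in state B at pos 2, read 0 -> (B,0)->write 1,move L,goto B. Now: state=B, head=1, tape[-3..3]=0101010 (head:     ^)
Step 3: in state B at pos 1, read 0 -> (B,0)->write 1,move L,goto B. Now: state=B, head=0, tape[-3..3]=0101110 (head:    ^)
Step 4: in state B at pos 0, read 1 -> (B,1)->write 1,move R,goto C. Now: state=C, head=1, tape[-3..3]=0101110 (head:     ^)
Step 5: in state C at pos 1, read 1 -> (C,1)->write 0,move L,goto B. Now: state=B, head=0, tape[-3..3]=0101010 (head:    ^)

Answer: B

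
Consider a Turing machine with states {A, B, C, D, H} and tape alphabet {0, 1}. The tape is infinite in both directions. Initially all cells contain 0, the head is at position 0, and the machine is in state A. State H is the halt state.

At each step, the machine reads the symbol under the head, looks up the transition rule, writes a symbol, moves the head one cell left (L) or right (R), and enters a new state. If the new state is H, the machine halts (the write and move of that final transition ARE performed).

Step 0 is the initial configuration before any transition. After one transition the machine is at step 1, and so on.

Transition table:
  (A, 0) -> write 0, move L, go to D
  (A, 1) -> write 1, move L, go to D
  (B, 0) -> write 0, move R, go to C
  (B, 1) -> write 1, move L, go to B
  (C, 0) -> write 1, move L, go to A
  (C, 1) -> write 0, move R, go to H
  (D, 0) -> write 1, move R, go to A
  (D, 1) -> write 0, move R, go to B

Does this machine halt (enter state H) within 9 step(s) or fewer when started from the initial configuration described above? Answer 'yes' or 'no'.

Answer: no

Derivation:
Step 1: in state A at pos 0, read 0 -> (A,0)->write 0,move L,goto D. Now: state=D, head=-1, tape[-2..1]=0000 (head:  ^)
Step 2: in state D at pos -1, read 0 -> (D,0)->write 1,move R,goto A. Now: state=A, head=0, tape[-2..1]=0100 (head:   ^)
Step 3: in state A at pos 0, read 0 -> (A,0)->write 0,move L,goto D. Now: state=D, head=-1, tape[-2..1]=0100 (head:  ^)
Step 4: in state D at pos -1, read 1 -> (D,1)->write 0,move R,goto B. Now: state=B, head=0, tape[-2..1]=0000 (head:   ^)
Step 5: in state B at pos 0, read 0 -> (B,0)->write 0,move R,goto C. Now: state=C, head=1, tape[-2..2]=00000 (head:    ^)
Step 6: in state C at pos 1, read 0 -> (C,0)->write 1,move L,goto A. Now: state=A, head=0, tape[-2..2]=00010 (head:   ^)
Step 7: in state A at pos 0, read 0 -> (A,0)->write 0,move L,goto D. Now: state=D, head=-1, tape[-2..2]=00010 (head:  ^)
Step 8: in state D at pos -1, read 0 -> (D,0)->write 1,move R,goto A. Now: state=A, head=0, tape[-2..2]=01010 (head:   ^)
Step 9: in state A at pos 0, read 0 -> (A,0)->write 0,move L,goto D. Now: state=D, head=-1, tape[-2..2]=01010 (head:  ^)
After 9 step(s): state = D (not H) -> not halted within 9 -> no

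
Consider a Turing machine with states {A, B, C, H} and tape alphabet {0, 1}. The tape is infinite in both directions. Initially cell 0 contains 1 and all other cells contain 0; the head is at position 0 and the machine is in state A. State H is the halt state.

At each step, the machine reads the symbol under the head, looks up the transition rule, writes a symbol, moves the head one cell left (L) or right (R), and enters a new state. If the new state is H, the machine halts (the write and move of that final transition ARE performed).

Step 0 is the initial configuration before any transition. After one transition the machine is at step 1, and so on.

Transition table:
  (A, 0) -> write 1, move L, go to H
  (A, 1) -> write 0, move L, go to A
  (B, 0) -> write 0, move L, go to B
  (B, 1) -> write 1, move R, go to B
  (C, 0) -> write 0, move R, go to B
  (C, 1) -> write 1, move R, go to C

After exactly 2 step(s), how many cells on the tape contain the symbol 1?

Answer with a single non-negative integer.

Answer: 1

Derivation:
Step 1: in state A at pos 0, read 1 -> (A,1)->write 0,move L,goto A. Now: state=A, head=-1, tape[-2..1]=0000 (head:  ^)
Step 2: in state A at pos -1, read 0 -> (A,0)->write 1,move L,goto H. Now: state=H, head=-2, tape[-3..1]=00100 (head:  ^)
Cells containing 1 after step 2: {-1} -> 1 cell(s)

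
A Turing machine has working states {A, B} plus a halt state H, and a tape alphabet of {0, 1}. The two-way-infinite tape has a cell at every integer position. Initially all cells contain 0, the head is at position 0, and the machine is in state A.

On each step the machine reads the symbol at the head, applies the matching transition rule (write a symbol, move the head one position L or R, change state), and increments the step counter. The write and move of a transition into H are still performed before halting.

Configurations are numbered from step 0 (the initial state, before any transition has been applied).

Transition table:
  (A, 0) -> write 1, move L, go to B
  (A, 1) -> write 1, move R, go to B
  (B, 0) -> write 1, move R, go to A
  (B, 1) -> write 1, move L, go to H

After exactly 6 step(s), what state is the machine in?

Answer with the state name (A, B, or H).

Answer: H

Derivation:
Step 1: in state A at pos 0, read 0 -> (A,0)->write 1,move L,goto B. Now: state=B, head=-1, tape[-2..1]=0010 (head:  ^)
Step 2: in state B at pos -1, read 0 -> (B,0)->write 1,move R,goto A. Now: state=A, head=0, tape[-2..1]=0110 (head:   ^)
Step 3: in state A at pos 0, read 1 -> (A,1)->write 1,move R,goto B. Now: state=B, head=1, tape[-2..2]=01100 (head:    ^)
Step 4: in state B at pos 1, read 0 -> (B,0)->write 1,move R,goto A. Now: state=A, head=2, tape[-2..3]=011100 (head:     ^)
Step 5: in state A at pos 2, read 0 -> (A,0)->write 1,move L,goto B. Now: state=B, head=1, tape[-2..3]=011110 (head:    ^)
Step 6: in state B at pos 1, read 1 -> (B,1)->write 1,move L,goto H. Now: state=H, head=0, tape[-2..3]=011110 (head:   ^)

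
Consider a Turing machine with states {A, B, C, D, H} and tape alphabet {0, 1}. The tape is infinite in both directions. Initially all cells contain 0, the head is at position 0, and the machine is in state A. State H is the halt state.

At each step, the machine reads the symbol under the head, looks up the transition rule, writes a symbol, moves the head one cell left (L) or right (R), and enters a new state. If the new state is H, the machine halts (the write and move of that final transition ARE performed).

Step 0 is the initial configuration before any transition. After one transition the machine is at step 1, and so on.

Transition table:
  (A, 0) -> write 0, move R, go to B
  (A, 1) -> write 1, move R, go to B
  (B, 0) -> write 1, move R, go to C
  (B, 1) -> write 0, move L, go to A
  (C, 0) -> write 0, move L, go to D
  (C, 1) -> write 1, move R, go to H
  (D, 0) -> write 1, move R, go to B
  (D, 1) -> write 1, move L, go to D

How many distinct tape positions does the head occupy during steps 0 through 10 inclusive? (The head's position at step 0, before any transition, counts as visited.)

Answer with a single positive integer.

Step 1: in state A at pos 0, read 0 -> (A,0)->write 0,move R,goto B. Now: state=B, head=1, tape[-1..2]=0000 (head:   ^)
Step 2: in state B at pos 1, read 0 -> (B,0)->write 1,move R,goto C. Now: state=C, head=2, tape[-1..3]=00100 (head:    ^)
Step 3: in state C at pos 2, read 0 -> (C,0)->write 0,move L,goto D. Now: state=D, head=1, tape[-1..3]=00100 (head:   ^)
Step 4: in state D at pos 1, read 1 -> (D,1)->write 1,move L,goto D. Now: state=D, head=0, tape[-1..3]=00100 (head:  ^)
Step 5: in state D at pos 0, read 0 -> (D,0)->write 1,move R,goto B. Now: state=B, head=1, tape[-1..3]=01100 (head:   ^)
Step 6: in state B at pos 1, read 1 -> (B,1)->write 0,move L,goto A. Now: state=A, head=0, tape[-1..3]=01000 (head:  ^)
Step 7: in state A at pos 0, read 1 -> (A,1)->write 1,move R,goto B. Now: state=B, head=1, tape[-1..3]=01000 (head:   ^)
Step 8: in state B at pos 1, read 0 -> (B,0)->write 1,move R,goto C. Now: state=C, head=2, tape[-1..3]=01100 (head:    ^)
Step 9: in state C at pos 2, read 0 -> (C,0)->write 0,move L,goto D. Now: state=D, head=1, tape[-1..3]=01100 (head:   ^)
Step 10: in state D at pos 1, read 1 -> (D,1)->write 1,move L,goto D. Now: state=D, head=0, tape[-1..3]=01100 (head:  ^)
Head positions at steps 0..10: starting at 0, distinct positions visited = {0, 1, 2} -> 3 position(s)

Answer: 3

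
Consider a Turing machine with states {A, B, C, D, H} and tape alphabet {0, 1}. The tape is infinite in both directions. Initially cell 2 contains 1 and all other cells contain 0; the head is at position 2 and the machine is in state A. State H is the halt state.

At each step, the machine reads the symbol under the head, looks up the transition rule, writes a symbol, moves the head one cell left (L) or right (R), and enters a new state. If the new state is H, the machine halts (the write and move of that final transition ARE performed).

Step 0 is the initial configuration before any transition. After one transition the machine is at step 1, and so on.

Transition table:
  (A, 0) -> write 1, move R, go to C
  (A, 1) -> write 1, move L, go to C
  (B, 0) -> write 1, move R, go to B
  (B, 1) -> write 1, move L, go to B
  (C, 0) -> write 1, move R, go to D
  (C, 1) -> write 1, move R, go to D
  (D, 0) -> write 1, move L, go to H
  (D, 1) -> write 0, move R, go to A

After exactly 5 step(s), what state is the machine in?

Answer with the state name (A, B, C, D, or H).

Step 1: in state A at pos 2, read 1 -> (A,1)->write 1,move L,goto C. Now: state=C, head=1, tape[0..3]=0010 (head:  ^)
Step 2: in state C at pos 1, read 0 -> (C,0)->write 1,move R,goto D. Now: state=D, head=2, tape[0..3]=0110 (head:   ^)
Step 3: in state D at pos 2, read 1 -> (D,1)->write 0,move R,goto A. Now: state=A, head=3, tape[0..4]=01000 (head:    ^)
Step 4: in state A at pos 3, read 0 -> (A,0)->write 1,move R,goto C. Now: state=C, head=4, tape[0..5]=010100 (head:     ^)
Step 5: in state C at pos 4, read 0 -> (C,0)->write 1,move R,goto D. Now: state=D, head=5, tape[0..6]=0101100 (head:      ^)

Answer: D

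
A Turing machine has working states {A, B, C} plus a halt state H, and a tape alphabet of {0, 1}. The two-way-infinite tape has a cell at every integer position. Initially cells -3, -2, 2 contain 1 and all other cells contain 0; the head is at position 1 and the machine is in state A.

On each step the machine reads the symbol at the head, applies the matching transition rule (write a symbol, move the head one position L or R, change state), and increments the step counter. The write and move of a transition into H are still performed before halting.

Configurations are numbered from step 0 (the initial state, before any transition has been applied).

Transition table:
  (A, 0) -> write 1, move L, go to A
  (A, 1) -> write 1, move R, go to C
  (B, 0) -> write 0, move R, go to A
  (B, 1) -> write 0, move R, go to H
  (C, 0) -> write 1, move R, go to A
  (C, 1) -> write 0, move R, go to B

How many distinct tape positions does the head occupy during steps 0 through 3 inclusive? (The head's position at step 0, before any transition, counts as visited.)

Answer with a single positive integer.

Step 1: in state A at pos 1, read 0 -> (A,0)->write 1,move L,goto A. Now: state=A, head=0, tape[-4..3]=01100110 (head:     ^)
Step 2: in state A at pos 0, read 0 -> (A,0)->write 1,move L,goto A. Now: state=A, head=-1, tape[-4..3]=01101110 (head:    ^)
Step 3: in state A at pos -1, read 0 -> (A,0)->write 1,move L,goto A. Now: state=A, head=-2, tape[-4..3]=01111110 (head:   ^)
Head positions at steps 0..3: starting at 1, distinct positions visited = {-2, -1, 0, 1} -> 4 position(s)

Answer: 4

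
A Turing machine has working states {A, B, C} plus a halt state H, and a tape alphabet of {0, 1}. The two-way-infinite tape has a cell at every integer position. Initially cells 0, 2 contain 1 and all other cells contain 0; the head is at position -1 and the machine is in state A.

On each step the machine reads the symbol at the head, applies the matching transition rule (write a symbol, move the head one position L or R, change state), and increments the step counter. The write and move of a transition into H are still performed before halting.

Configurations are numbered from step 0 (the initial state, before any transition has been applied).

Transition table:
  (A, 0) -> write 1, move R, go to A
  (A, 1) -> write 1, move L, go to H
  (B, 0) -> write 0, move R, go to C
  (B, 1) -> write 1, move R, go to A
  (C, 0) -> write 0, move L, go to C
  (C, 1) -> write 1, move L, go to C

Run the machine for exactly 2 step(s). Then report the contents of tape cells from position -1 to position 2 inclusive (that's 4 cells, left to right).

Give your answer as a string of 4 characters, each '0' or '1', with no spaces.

Answer: 1101

Derivation:
Step 1: in state A at pos -1, read 0 -> (A,0)->write 1,move R,goto A. Now: state=A, head=0, tape[-2..3]=011010 (head:   ^)
Step 2: in state A at pos 0, read 1 -> (A,1)->write 1,move L,goto H. Now: state=H, head=-1, tape[-2..3]=011010 (head:  ^)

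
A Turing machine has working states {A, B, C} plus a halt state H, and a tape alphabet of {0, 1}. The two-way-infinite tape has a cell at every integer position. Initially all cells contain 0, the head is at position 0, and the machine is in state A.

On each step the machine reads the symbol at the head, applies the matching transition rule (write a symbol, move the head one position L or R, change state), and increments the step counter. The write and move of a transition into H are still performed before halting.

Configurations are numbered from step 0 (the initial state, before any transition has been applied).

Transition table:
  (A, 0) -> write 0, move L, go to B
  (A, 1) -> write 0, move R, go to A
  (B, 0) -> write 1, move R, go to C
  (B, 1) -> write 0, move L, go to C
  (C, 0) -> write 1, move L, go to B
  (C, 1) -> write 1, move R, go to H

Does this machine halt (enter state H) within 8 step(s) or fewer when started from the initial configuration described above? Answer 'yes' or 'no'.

Step 1: in state A at pos 0, read 0 -> (A,0)->write 0,move L,goto B. Now: state=B, head=-1, tape[-2..1]=0000 (head:  ^)
Step 2: in state B at pos -1, read 0 -> (B,0)->write 1,move R,goto C. Now: state=C, head=0, tape[-2..1]=0100 (head:   ^)
Step 3: in state C at pos 0, read 0 -> (C,0)->write 1,move L,goto B. Now: state=B, head=-1, tape[-2..1]=0110 (head:  ^)
Step 4: in state B at pos -1, read 1 -> (B,1)->write 0,move L,goto C. Now: state=C, head=-2, tape[-3..1]=00010 (head:  ^)
Step 5: in state C at pos -2, read 0 -> (C,0)->write 1,move L,goto B. Now: state=B, head=-3, tape[-4..1]=001010 (head:  ^)
Step 6: in state B at pos -3, read 0 -> (B,0)->write 1,move R,goto C. Now: state=C, head=-2, tape[-4..1]=011010 (head:   ^)
Step 7: in state C at pos -2, read 1 -> (C,1)->write 1,move R,goto H. Now: state=H, head=-1, tape[-4..1]=011010 (head:    ^)
State H reached at step 7; 7 <= 8 -> yes

Answer: yes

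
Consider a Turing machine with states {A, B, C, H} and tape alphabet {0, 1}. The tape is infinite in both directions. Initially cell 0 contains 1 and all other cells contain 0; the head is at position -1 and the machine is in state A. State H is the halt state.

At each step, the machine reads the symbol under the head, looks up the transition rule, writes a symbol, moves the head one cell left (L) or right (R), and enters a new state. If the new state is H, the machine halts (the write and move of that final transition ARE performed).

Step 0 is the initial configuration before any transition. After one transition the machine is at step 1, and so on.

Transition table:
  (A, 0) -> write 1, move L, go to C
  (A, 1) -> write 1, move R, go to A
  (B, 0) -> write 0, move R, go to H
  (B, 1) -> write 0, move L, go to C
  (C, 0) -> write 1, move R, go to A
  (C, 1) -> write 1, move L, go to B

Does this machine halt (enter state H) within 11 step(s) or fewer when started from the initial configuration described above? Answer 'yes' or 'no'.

Answer: yes

Derivation:
Step 1: in state A at pos -1, read 0 -> (A,0)->write 1,move L,goto C. Now: state=C, head=-2, tape[-3..1]=00110 (head:  ^)
Step 2: in state C at pos -2, read 0 -> (C,0)->write 1,move R,goto A. Now: state=A, head=-1, tape[-3..1]=01110 (head:   ^)
Step 3: in state A at pos -1, read 1 -> (A,1)->write 1,move R,goto A. Now: state=A, head=0, tape[-3..1]=01110 (head:    ^)
Step 4: in state A at pos 0, read 1 -> (A,1)->write 1,move R,goto A. Now: state=A, head=1, tape[-3..2]=011100 (head:     ^)
Step 5: in state A at pos 1, read 0 -> (A,0)->write 1,move L,goto C. Now: state=C, head=0, tape[-3..2]=011110 (head:    ^)
Step 6: in state C at pos 0, read 1 -> (C,1)->write 1,move L,goto B. Now: state=B, head=-1, tape[-3..2]=011110 (head:   ^)
Step 7: in state B at pos -1, read 1 -> (B,1)->write 0,move L,goto C. Now: state=C, head=-2, tape[-3..2]=010110 (head:  ^)
Step 8: in state C at pos -2, read 1 -> (C,1)->write 1,move L,goto B. Now: state=B, head=-3, tape[-4..2]=0010110 (head:  ^)
Step 9: in state B at pos -3, read 0 -> (B,0)->write 0,move R,goto H. Now: state=H, head=-2, tape[-4..2]=0010110 (head:   ^)
State H reached at step 9; 9 <= 11 -> yes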